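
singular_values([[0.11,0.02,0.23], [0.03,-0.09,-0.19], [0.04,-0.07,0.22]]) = [0.38, 0.13, 0.07]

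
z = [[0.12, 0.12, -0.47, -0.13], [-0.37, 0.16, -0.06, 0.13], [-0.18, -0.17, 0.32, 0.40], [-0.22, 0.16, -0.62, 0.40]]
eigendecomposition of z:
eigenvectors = [[(-0.47+0j),0.43+0.00j,(0.43+0.31j),0.43-0.31j], [-0.78+0.00j,(-0.8+0j),-0.24+0.07j,(-0.24-0.07j)], [(-0.26+0j),-0.37+0.00j,-0.15-0.51j,-0.15+0.51j], [-0.32+0.00j,(-0.19+0j),0.61+0.00j,(0.61-0j)]]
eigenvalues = [(-0.03+0j), (0.36+0j), (0.33+0.42j), (0.33-0.42j)]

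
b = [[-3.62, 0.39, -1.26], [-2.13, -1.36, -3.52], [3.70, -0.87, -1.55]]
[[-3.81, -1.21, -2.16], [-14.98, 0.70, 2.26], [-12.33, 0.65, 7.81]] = b@[[-1.40, -0.03, 1.57], [-2.79, -1.76, 1.73], [6.18, 0.5, -2.26]]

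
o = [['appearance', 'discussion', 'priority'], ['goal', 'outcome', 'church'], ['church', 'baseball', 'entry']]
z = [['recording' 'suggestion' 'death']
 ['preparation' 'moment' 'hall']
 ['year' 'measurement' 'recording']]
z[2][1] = 'measurement'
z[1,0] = 'preparation'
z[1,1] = 'moment'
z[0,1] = 'suggestion'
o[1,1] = 'outcome'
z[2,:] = ['year', 'measurement', 'recording']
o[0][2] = 'priority'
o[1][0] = 'goal'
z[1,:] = ['preparation', 'moment', 'hall']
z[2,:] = ['year', 'measurement', 'recording']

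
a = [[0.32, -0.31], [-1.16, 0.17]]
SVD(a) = [[-0.31, 0.95], [0.95, 0.31]] @ diag([1.2293775248179264, 0.2482557179050437]) @ [[-0.98, 0.21], [-0.21, -0.98]]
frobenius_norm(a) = 1.25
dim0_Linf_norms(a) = [1.16, 0.31]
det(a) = -0.31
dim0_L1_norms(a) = [1.48, 0.48]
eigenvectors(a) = [[0.51, 0.42], [-0.86, 0.91]]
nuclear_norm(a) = 1.48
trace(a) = 0.49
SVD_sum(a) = [[0.37, -0.08], [-1.14, 0.24]] + [[-0.05,  -0.23], [-0.02,  -0.07]]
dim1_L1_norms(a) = [0.63, 1.33]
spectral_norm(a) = 1.23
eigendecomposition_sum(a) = [[0.48, -0.22], [-0.82, 0.37]] + [[-0.16,  -0.09],  [-0.34,  -0.2]]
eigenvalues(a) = [0.85, -0.36]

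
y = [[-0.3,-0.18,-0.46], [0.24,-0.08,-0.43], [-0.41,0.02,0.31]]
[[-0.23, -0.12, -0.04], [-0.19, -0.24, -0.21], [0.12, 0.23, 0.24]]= y @[[-0.02, -0.29, -0.41], [0.43, 0.3, 0.43], [0.34, 0.33, 0.19]]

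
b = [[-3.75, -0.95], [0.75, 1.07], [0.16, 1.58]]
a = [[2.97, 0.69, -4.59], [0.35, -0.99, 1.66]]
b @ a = [[-11.47, -1.65, 15.64],  [2.6, -0.54, -1.67],  [1.03, -1.45, 1.89]]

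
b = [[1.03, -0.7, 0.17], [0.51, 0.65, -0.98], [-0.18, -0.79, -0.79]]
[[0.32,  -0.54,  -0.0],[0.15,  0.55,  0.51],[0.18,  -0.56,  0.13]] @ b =[[0.05,-0.58,0.58], [0.34,-0.15,-0.92], [-0.12,-0.59,0.48]]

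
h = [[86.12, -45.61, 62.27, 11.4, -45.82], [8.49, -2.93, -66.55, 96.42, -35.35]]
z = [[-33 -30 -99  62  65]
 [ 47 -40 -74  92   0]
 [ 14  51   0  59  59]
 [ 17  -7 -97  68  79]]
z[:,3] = [62, 92, 59, 68]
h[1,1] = -2.93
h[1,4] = -35.35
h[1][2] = -66.55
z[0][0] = -33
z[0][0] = -33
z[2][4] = 59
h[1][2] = -66.55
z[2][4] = 59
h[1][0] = 8.49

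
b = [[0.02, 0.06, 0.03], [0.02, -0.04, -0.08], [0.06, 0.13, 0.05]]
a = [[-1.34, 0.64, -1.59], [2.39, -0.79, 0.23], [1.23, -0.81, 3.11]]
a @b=[[-0.11, -0.31, -0.17],[0.05, 0.2, 0.15],[0.19, 0.51, 0.26]]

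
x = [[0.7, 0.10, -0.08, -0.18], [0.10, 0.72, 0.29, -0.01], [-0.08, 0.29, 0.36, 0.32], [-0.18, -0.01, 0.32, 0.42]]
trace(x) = 2.20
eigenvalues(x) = [0.94, 0.85, 0.41, -0.0]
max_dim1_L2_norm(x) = 0.78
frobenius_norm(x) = 1.34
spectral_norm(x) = 0.94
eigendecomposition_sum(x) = [[0.06,-0.15,-0.14,-0.11], [-0.15,0.37,0.35,0.26], [-0.14,0.35,0.33,0.24], [-0.11,0.26,0.24,0.18]] + [[0.49, 0.36, -0.01, -0.22], [0.36, 0.27, -0.01, -0.16], [-0.01, -0.01, 0.00, 0.0], [-0.22, -0.16, 0.0, 0.10]] + [[0.15,-0.11,0.07,0.14], [-0.11,0.08,-0.05,-0.11], [0.07,-0.05,0.04,0.07], [0.14,-0.11,0.07,0.14]] + [[-0.00, -0.00, 0.00, -0.0], [-0.0, -0.00, 0.00, -0.0], [0.0, 0.00, -0.0, 0.0], [-0.0, -0.0, 0.00, -0.0]]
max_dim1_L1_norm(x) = 1.12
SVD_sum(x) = [[0.06, -0.15, -0.14, -0.11], [-0.15, 0.37, 0.35, 0.26], [-0.14, 0.35, 0.33, 0.24], [-0.11, 0.26, 0.24, 0.18]] + [[0.49, 0.36, -0.01, -0.22],  [0.36, 0.27, -0.01, -0.16],  [-0.01, -0.01, 0.00, 0.0],  [-0.22, -0.16, 0.0, 0.10]] + [[0.15,-0.11,0.07,0.14], [-0.11,0.08,-0.05,-0.11], [0.07,-0.05,0.04,0.07], [0.14,-0.11,0.07,0.14]] + [[-0.00, -0.00, 0.0, -0.0], [-0.00, -0.0, 0.00, -0.0], [0.0, 0.00, -0.0, 0.0], [-0.00, -0.0, 0.0, -0.00]]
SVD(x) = [[-0.26, 0.76, 0.60, 0.02], [0.63, 0.56, -0.45, 0.31], [0.59, -0.01, 0.3, -0.75], [0.44, -0.34, 0.6, 0.58]] @ diag([0.9430249808902503, 0.854909858985836, 0.4062213004305802, 0.004156140306666932]) @ [[-0.26, 0.63, 0.59, 0.44], [0.76, 0.56, -0.01, -0.34], [0.60, -0.45, 0.3, 0.6], [-0.02, -0.31, 0.75, -0.58]]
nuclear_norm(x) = 2.21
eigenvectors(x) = [[0.26, 0.76, 0.60, 0.02], [-0.63, 0.56, -0.45, 0.31], [-0.59, -0.01, 0.30, -0.75], [-0.44, -0.34, 0.60, 0.58]]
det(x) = -0.00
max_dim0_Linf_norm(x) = 0.72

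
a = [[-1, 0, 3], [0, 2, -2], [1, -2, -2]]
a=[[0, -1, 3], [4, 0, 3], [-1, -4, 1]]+[[-1, 1, 0], [-4, 2, -5], [2, 2, -3]]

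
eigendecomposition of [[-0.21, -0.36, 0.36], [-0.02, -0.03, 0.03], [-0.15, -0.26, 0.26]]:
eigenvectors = [[0.80,  -0.82,  0.00], [0.03,  -0.14,  0.71], [0.60,  -0.55,  0.71]]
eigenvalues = [0.05, -0.03, -0.0]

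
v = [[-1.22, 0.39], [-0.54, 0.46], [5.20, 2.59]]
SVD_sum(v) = [[-0.86,-0.40], [-0.27,-0.12], [5.27,2.43]] + [[-0.36, 0.79], [-0.27, 0.58], [-0.07, 0.16]]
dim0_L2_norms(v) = [5.37, 2.66]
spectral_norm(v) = 5.89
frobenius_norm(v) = 5.99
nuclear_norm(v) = 6.98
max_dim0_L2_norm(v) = 5.37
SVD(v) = [[-0.16, -0.79], [-0.05, -0.59], [0.99, -0.16]] @ diag([5.890545504354919, 1.092370661050568]) @ [[0.91,0.42], [0.42,-0.91]]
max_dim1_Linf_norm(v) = 5.2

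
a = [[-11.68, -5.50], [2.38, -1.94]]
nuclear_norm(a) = 15.74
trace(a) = -13.62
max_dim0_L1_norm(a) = 14.06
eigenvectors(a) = [[-0.96, 0.56], [0.28, -0.83]]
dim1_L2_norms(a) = [12.91, 3.07]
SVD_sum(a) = [[-11.8, -5.23], [1.27, 0.56]] + [[0.12, -0.27], [1.11, -2.50]]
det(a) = 35.75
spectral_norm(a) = 12.98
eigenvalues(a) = [-10.07, -3.55]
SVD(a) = [[-0.99, 0.11], [0.11, 0.99]] @ diag([12.981392197882155, 2.753880281487242]) @ [[0.91, 0.41],[0.41, -0.91]]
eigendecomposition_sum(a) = [[-12.56, -8.49],[3.68, 2.49]] + [[0.88, 2.99], [-1.3, -4.43]]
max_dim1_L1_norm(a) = 17.18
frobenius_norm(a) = 13.27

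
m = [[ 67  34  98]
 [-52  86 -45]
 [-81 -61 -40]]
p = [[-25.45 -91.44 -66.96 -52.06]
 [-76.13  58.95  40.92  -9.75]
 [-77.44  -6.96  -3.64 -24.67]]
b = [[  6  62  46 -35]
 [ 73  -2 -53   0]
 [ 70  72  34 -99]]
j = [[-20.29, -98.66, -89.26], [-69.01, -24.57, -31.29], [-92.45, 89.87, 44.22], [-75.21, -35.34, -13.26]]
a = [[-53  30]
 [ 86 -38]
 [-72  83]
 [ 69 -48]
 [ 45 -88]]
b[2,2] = 34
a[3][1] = -48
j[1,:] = [-69.01, -24.57, -31.29]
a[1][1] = -38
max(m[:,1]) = 86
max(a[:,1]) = 83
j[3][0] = -75.21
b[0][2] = 46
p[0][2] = -66.96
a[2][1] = 83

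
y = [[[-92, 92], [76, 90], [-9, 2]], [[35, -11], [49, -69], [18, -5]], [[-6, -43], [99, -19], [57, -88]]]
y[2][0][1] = -43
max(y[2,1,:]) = 99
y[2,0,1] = -43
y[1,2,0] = 18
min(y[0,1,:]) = 76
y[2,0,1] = -43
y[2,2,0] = 57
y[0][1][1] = 90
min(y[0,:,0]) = -92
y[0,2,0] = -9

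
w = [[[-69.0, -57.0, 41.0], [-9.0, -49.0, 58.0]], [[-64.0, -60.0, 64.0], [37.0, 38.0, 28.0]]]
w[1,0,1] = -60.0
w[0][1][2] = 58.0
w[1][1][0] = 37.0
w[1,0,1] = -60.0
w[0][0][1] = -57.0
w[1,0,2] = 64.0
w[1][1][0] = 37.0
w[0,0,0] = -69.0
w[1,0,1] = -60.0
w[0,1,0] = -9.0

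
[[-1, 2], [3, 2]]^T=[[-1, 3], [2, 2]]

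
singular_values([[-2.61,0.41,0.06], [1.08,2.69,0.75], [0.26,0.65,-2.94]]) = [3.15, 3.04, 2.43]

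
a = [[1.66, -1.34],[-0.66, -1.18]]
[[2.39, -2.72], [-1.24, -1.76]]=a @ [[1.58, -0.30], [0.17, 1.66]]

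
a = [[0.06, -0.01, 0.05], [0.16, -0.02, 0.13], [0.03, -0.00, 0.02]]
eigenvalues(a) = [0.06, 0.0, -0.01]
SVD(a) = [[-0.35,0.45,0.82], [-0.92,-0.02,-0.38], [-0.16,-0.89,0.42]] @ diag([0.2244322249499569, 0.005431712011975362, 0.0008203100821733113]) @ [[-0.77, 0.10, -0.63],[-0.46, -0.77, 0.45],[0.44, -0.64, -0.64]]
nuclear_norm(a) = 0.23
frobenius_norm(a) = 0.22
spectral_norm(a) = 0.22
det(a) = -0.00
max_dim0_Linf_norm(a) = 0.16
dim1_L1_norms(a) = [0.12, 0.31, 0.05]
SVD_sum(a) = [[0.06, -0.01, 0.05], [0.16, -0.02, 0.13], [0.03, -0.00, 0.02]] + [[-0.00, -0.0, 0.0], [0.0, 0.0, -0.0], [0.0, 0.00, -0.0]] + [[0.0, -0.00, -0.00], [-0.0, 0.00, 0.0], [0.00, -0.00, -0.0]]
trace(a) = 0.06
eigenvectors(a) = [[0.32, 0.3, -0.54],[0.92, -0.81, -0.58],[0.21, -0.51, 0.61]]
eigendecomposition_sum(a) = [[0.05,-0.01,0.04], [0.16,-0.02,0.13], [0.04,-0.00,0.03]] + [[0.00,-0.00,0.0],[-0.00,0.0,-0.0],[-0.0,0.0,-0.0]] + [[0.0, -0.00, 0.01], [0.0, -0.00, 0.01], [-0.00, 0.0, -0.01]]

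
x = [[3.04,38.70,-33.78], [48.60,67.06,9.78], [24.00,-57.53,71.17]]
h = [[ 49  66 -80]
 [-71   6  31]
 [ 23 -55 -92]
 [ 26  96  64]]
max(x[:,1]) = 67.06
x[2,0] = 24.0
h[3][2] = 64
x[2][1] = -57.53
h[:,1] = [66, 6, -55, 96]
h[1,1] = 6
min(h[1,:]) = -71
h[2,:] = [23, -55, -92]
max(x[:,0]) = 48.6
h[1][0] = -71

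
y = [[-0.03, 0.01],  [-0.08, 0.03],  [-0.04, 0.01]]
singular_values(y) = [0.1, 0.0]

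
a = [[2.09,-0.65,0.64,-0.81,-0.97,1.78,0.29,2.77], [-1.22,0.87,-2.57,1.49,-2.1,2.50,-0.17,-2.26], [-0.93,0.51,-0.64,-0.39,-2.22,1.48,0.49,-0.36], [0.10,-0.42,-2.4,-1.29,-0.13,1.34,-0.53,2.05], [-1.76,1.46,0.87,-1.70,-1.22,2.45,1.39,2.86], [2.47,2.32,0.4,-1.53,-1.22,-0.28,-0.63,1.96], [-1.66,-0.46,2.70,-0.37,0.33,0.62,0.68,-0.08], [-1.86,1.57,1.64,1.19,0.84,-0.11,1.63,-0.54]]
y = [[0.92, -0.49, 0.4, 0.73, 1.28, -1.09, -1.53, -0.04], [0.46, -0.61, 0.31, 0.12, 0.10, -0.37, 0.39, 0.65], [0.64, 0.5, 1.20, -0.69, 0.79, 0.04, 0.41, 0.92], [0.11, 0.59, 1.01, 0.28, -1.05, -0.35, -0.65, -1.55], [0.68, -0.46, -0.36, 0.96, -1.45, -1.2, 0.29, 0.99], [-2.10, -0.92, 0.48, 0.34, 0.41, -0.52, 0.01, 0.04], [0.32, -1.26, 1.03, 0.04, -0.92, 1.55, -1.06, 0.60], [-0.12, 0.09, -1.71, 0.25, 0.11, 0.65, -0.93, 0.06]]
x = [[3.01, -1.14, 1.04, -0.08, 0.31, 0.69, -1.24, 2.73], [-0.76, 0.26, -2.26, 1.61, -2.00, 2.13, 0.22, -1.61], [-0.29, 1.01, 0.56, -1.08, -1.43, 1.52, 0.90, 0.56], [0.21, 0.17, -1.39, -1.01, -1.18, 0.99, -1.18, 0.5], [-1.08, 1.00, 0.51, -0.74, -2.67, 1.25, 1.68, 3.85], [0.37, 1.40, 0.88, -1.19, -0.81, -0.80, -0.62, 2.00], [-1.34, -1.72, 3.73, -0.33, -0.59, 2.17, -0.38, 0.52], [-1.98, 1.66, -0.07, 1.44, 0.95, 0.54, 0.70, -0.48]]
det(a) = 207.57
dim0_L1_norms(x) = [9.04, 8.36, 10.44, 7.48, 9.94, 10.09, 6.92, 12.25]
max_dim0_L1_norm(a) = 12.88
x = a + y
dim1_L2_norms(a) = [4.21, 5.18, 3.03, 3.73, 5.15, 4.45, 3.37, 3.7]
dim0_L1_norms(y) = [5.35, 4.92, 6.5, 3.41, 6.11, 5.77, 5.27, 4.85]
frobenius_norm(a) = 11.79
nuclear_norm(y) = 16.47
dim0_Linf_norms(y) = [2.1, 1.26, 1.71, 0.96, 1.45, 1.55, 1.53, 1.55]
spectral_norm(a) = 7.00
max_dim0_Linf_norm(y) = 2.1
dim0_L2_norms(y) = [2.54, 1.97, 2.66, 1.48, 2.55, 2.45, 2.27, 2.24]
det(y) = -0.55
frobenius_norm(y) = 6.50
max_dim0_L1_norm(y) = 6.5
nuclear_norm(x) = 27.74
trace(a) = -0.33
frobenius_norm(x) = 11.39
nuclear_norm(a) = 27.19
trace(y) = -1.18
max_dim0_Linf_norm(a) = 2.86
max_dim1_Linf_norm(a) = 2.86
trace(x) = -1.51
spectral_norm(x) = 6.88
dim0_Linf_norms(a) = [2.47, 2.32, 2.7, 1.7, 2.22, 2.5, 1.63, 2.86]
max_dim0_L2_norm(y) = 2.66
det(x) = 3987.16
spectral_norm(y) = 2.87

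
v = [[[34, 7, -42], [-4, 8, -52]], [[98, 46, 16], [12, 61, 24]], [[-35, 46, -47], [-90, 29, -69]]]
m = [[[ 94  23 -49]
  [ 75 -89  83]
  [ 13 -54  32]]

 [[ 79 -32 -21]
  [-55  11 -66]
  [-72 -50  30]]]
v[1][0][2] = 16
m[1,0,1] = -32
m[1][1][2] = -66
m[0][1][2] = 83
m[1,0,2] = -21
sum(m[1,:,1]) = -71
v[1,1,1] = 61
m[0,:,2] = [-49, 83, 32]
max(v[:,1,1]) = 61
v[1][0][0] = 98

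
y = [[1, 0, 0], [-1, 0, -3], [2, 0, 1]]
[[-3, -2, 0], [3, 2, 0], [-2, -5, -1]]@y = [[-1, 0, 6], [1, 0, -6], [1, 0, 14]]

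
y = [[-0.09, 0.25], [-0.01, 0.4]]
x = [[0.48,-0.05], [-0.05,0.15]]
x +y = [[0.39, 0.20],[-0.06, 0.55]]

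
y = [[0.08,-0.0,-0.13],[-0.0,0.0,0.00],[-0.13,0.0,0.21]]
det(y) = 0.000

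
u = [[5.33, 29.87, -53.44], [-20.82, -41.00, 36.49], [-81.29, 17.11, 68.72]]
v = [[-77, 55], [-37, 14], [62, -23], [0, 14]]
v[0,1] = 55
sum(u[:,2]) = 51.77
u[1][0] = -20.82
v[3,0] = 0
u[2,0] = -81.29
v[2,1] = -23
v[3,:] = [0, 14]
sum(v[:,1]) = 60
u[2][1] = 17.11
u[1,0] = -20.82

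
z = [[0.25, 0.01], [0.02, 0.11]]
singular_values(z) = [0.25, 0.11]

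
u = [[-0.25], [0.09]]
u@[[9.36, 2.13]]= [[-2.34, -0.53], [0.84, 0.19]]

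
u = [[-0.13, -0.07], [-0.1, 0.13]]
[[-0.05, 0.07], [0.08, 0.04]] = u @ [[0.02, -0.52], [0.63, -0.09]]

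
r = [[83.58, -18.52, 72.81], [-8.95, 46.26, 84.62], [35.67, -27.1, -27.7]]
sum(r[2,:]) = -19.13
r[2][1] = -27.1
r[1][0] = -8.95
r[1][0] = -8.95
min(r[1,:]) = -8.95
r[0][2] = 72.81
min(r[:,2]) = -27.7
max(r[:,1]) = 46.26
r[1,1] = 46.26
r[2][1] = -27.1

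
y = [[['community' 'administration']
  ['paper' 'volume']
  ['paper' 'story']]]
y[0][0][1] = 'administration'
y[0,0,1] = 'administration'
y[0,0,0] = 'community'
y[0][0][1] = 'administration'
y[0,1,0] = 'paper'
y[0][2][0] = 'paper'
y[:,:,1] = [['administration', 'volume', 'story']]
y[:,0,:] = [['community', 'administration']]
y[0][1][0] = 'paper'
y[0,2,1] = 'story'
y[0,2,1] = 'story'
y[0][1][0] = 'paper'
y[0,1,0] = 'paper'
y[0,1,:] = ['paper', 'volume']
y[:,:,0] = [['community', 'paper', 'paper']]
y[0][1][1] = 'volume'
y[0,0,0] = 'community'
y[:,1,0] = ['paper']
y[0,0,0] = 'community'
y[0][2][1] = 'story'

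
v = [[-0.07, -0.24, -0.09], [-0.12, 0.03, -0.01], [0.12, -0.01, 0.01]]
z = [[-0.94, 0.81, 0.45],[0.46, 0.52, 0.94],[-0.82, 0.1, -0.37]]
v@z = [[0.03, -0.19, -0.22], [0.13, -0.08, -0.02], [-0.13, 0.09, 0.04]]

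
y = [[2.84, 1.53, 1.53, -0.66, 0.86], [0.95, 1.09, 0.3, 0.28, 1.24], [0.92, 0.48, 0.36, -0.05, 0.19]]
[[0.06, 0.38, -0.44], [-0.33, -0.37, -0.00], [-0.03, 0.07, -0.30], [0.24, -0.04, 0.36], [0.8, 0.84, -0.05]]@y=[[0.13, 0.29, 0.05, 0.09, 0.44],[-1.29, -0.91, -0.62, 0.11, -0.74],[-0.29, -0.11, -0.13, 0.05, 0.00],[0.97, 0.5, 0.48, -0.19, 0.23],[3.02, 2.12, 1.46, -0.29, 1.72]]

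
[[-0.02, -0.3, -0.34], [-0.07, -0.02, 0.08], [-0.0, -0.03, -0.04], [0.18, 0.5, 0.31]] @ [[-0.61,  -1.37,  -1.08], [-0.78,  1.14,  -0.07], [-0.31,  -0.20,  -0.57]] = [[0.35, -0.25, 0.24],[0.03, 0.06, 0.03],[0.04, -0.03, 0.02],[-0.60, 0.26, -0.41]]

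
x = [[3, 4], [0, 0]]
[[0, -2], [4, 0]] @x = [[0, 0], [12, 16]]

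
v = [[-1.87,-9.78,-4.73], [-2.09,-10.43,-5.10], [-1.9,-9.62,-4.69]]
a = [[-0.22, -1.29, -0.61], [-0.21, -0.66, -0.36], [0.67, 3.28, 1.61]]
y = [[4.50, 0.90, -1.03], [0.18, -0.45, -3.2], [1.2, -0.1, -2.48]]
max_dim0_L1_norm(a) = 5.23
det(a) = -0.00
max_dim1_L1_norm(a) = 5.56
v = y @ a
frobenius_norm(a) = 4.06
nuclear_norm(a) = 4.15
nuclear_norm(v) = 19.54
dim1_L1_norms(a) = [2.12, 1.23, 5.56]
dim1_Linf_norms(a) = [1.29, 0.66, 3.28]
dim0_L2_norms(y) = [4.66, 1.01, 4.18]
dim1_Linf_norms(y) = [4.5, 3.2, 2.48]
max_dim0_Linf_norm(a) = 3.28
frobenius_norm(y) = 6.34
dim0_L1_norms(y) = [5.88, 1.45, 6.71]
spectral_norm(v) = 19.46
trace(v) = -16.99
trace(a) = 0.73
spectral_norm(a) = 4.06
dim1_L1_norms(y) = [6.43, 3.83, 3.78]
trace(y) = 1.57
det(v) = 0.00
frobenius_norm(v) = 19.46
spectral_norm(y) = 5.32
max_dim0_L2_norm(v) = 17.23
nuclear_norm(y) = 8.77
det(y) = -0.01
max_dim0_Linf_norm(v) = 10.43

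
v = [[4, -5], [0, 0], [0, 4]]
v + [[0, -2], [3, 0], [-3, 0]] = [[4, -7], [3, 0], [-3, 4]]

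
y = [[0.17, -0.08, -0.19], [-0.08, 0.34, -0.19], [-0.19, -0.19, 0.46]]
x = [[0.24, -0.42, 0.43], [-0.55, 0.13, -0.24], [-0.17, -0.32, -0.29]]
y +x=[[0.41, -0.50, 0.24], [-0.63, 0.47, -0.43], [-0.36, -0.51, 0.17]]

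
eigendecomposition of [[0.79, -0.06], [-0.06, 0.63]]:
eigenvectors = [[0.95, 0.32], [-0.32, 0.95]]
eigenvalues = [0.81, 0.61]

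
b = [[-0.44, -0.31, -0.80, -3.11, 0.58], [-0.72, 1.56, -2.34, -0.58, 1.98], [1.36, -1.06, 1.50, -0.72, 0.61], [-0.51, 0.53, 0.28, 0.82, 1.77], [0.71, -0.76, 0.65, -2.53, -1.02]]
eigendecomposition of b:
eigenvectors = [[(-0.1+0j), (-0.6+0j), (-0.6-0j), 0.72+0.00j, (0.72-0j)], [-0.78+0.00j, -0.39+0.29j, -0.39-0.29j, 0.09-0.47j, 0.09+0.47j], [(0.58+0j), -0.06+0.42j, (-0.06-0.42j), -0.25-0.33j, (-0.25+0.33j)], [(0.07+0j), (0.2+0.25j), (0.2-0.25j), (0.16+0.03j), (0.16-0.03j)], [(0.19+0j), (-0.35+0.05j), -0.35-0.05j, (0.06+0.22j), (0.06-0.22j)]]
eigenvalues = [(2.79+0j), (0.67+1.96j), (0.67-1.96j), (-0.86+0.63j), (-0.86-0.63j)]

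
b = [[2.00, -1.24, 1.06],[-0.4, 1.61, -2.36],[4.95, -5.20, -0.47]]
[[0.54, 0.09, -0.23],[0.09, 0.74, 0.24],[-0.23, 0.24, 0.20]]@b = [[-0.09, 0.67, 0.47],[1.07, -0.17, -1.76],[0.43, -0.37, -0.90]]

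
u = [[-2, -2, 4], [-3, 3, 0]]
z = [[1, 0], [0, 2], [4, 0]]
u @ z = [[14, -4], [-3, 6]]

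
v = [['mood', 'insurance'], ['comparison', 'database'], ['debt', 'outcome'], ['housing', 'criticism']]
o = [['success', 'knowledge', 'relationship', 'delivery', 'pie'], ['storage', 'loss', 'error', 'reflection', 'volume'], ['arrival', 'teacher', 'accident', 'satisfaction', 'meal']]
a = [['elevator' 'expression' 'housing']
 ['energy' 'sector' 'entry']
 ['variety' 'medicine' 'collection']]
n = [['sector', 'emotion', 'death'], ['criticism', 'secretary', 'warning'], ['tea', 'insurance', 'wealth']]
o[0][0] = 'success'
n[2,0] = 'tea'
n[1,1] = 'secretary'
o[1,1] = 'loss'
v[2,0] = 'debt'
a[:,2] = ['housing', 'entry', 'collection']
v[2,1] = 'outcome'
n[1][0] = 'criticism'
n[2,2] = 'wealth'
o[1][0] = 'storage'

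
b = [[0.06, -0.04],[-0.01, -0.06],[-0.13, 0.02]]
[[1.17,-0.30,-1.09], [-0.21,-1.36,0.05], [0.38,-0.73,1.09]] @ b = [[0.21, -0.05], [-0.01, 0.09], [-0.11, 0.05]]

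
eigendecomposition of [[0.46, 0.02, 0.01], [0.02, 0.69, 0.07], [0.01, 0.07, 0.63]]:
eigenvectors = [[-1.00, 0.08, -0.02], [0.08, 0.83, -0.55], [0.03, 0.55, 0.84]]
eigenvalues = [0.46, 0.74, 0.58]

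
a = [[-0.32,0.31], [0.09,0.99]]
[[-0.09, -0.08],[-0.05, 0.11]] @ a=[[0.02,-0.11], [0.03,0.09]]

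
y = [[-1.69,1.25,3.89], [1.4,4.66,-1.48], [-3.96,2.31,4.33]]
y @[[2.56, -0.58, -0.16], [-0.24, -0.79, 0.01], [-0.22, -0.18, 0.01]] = [[-5.48, -0.71, 0.32], [2.79, -4.23, -0.19], [-11.64, -0.31, 0.7]]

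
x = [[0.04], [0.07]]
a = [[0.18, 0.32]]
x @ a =[[0.01, 0.01], [0.01, 0.02]]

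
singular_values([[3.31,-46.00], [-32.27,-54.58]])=[75.21, 22.14]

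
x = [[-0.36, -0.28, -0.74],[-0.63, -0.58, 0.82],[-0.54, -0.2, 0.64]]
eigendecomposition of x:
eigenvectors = [[-0.51, 0.74, 0.63], [0.58, 0.58, -0.75], [0.64, 0.33, 0.21]]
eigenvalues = [0.89, -0.91, -0.28]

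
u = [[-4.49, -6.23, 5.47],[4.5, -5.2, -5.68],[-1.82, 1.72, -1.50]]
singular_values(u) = [10.19, 8.23, 2.32]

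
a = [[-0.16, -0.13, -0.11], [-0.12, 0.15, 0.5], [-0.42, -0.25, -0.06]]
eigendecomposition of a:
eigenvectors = [[(0.44+0j), (0.29-0.14j), 0.29+0.14j], [-0.81+0.00j, (-0.81+0j), -0.81-0.00j], [(0.37+0j), 0.36-0.35j, (0.36+0.35j)]]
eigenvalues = [(-0.01+0j), (-0.03+0.2j), (-0.03-0.2j)]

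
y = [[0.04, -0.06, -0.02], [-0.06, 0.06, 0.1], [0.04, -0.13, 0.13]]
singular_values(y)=[0.19, 0.15, 0.0]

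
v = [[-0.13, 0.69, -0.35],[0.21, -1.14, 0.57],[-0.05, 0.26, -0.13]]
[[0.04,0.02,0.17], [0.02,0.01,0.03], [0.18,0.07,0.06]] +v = [[-0.09, 0.71, -0.18], [0.23, -1.13, 0.6], [0.13, 0.33, -0.07]]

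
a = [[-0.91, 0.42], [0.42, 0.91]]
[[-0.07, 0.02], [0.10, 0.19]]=a @ [[0.1, 0.06],  [0.06, 0.18]]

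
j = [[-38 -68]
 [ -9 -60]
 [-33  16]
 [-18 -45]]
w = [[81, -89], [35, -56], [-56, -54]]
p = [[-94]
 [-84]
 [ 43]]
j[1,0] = -9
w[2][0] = -56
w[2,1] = -54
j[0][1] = -68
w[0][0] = 81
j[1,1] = -60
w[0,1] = -89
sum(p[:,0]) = -135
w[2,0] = -56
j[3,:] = [-18, -45]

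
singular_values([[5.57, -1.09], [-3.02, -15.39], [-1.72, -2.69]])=[15.96, 5.79]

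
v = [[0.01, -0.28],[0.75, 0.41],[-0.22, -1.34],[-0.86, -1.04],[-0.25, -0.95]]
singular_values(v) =[2.21, 0.74]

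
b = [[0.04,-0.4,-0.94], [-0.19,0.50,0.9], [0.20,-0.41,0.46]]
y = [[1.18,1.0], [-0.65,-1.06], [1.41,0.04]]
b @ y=[[-1.02, 0.43], [0.72, -0.68], [1.15, 0.65]]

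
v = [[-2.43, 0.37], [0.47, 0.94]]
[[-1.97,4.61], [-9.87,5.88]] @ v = [[6.95,3.60], [26.75,1.88]]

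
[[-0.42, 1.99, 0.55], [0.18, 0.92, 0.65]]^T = [[-0.42, 0.18], [1.99, 0.92], [0.55, 0.65]]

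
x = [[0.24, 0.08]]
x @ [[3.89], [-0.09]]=[[0.93]]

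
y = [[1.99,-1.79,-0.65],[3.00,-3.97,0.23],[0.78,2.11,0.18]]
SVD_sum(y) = [[1.51,-2.14,-0.06], [2.86,-4.06,-0.12], [-0.74,1.04,0.03]] + [[0.49, 0.34, -0.00],[0.13, 0.09, -0.0],[1.51, 1.07, -0.01]] + [[-0.01, 0.01, -0.58], [0.01, -0.01, 0.35], [0.00, -0.0, 0.16]]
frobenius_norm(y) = 6.12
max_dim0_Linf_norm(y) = 3.97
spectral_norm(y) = 5.76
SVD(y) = [[-0.46, 0.31, -0.84],[-0.86, 0.08, 0.50],[0.22, 0.95, 0.23]] @ diag([5.760949653785588, 1.9534165041742424, 0.6993018288031112]) @ [[-0.58, 0.82, 0.02], [0.82, 0.58, -0.0], [0.02, -0.02, 1.0]]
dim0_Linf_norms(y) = [3.0, 3.97, 0.65]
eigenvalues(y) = [(-3.35+0j), (0.78+1.32j), (0.78-1.32j)]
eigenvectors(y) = [[(-0.21+0j), (-0.1-0.53j), -0.10+0.53j],[(-0.82+0j), -0.18-0.29j, (-0.18+0.29j)],[0.53+0.00j, -0.77+0.00j, (-0.77-0j)]]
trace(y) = -1.80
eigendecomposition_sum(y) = [[(0.47-0j), (-0.88-0j), (0.14-0j)], [1.86-0.00j, -3.46-0.00j, 0.57-0.00j], [-1.21+0.00j, 2.26+0.00j, (-0.37+0j)]] + [[(0.76+0.57j), -0.45+0.03j, (-0.4+0.27j)], [(0.57+0.16j), -0.26+0.12j, -0.17+0.25j], [(1-0.91j), (-0.07+0.64j), (0.28+0.63j)]] + [[(0.76-0.57j), -0.45-0.03j, (-0.4-0.27j)], [(0.57-0.16j), -0.26-0.12j, -0.17-0.25j], [1.00+0.91j, (-0.07-0.64j), 0.28-0.63j]]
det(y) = -7.87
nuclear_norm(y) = 8.41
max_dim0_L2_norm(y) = 4.84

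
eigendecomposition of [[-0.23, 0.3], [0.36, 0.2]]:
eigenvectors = [[-0.86,-0.44], [0.51,-0.9]]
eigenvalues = [-0.41, 0.38]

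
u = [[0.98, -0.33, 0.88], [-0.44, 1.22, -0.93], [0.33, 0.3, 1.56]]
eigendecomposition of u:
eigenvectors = [[(-0.93+0j), (-0.55-0.06j), -0.55+0.06j], [-0.12+0.00j, (0.8+0j), 0.80-0.00j], [(0.36+0j), -0.05-0.22j, -0.05+0.22j]]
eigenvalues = [(0.6+0j), (1.58+0.28j), (1.58-0.28j)]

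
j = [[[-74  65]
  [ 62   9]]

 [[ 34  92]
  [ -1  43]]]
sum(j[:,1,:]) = 113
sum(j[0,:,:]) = 62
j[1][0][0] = 34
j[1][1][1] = 43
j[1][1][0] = -1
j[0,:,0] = [-74, 62]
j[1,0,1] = 92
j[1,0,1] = 92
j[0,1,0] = 62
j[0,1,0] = 62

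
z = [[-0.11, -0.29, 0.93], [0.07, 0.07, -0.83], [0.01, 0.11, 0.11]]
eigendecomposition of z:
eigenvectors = [[(0.98+0j), -0.79+0.00j, (-0.79-0j)], [(-0.16+0j), (0.53+0.24j), (0.53-0.24j)], [(0.07+0j), (0.04-0.18j), 0.04+0.18j]]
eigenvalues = [0j, (0.03+0.3j), (0.03-0.3j)]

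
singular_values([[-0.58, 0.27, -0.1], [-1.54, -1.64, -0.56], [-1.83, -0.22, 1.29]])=[2.79, 1.67, 0.51]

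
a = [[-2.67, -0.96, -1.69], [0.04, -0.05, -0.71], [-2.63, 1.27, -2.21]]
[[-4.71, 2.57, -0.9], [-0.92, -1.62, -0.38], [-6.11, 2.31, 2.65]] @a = [[15.05, 3.25, 8.12],[3.39, 0.48, 3.54],[9.44, 9.12, 2.83]]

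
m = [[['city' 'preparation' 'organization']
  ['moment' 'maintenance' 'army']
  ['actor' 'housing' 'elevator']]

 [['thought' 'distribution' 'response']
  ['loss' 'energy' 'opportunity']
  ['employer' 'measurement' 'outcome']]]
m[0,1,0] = 'moment'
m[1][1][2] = 'opportunity'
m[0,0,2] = 'organization'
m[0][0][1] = 'preparation'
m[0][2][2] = 'elevator'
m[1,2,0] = 'employer'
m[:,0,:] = [['city', 'preparation', 'organization'], ['thought', 'distribution', 'response']]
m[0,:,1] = ['preparation', 'maintenance', 'housing']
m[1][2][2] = 'outcome'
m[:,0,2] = ['organization', 'response']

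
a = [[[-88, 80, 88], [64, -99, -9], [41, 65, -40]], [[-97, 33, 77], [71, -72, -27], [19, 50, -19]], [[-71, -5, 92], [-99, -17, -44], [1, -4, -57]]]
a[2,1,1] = -17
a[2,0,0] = -71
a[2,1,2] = -44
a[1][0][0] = -97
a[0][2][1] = 65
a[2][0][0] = -71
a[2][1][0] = -99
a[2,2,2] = -57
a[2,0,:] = [-71, -5, 92]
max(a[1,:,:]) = 77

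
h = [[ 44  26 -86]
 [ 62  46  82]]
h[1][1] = 46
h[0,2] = -86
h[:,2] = [-86, 82]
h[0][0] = 44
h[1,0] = 62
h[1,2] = 82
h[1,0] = 62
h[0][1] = 26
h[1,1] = 46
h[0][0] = 44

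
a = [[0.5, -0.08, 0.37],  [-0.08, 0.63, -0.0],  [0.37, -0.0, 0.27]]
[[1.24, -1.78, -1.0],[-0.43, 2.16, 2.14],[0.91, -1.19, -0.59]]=a@[[4.08,  -7.26,  -4.72], [-0.16,  2.5,  2.79], [-2.21,  5.55,  4.27]]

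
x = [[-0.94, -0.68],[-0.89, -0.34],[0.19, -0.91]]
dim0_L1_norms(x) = [2.02, 1.93]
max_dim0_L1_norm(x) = 2.02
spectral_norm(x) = 1.53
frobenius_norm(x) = 1.77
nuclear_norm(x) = 2.41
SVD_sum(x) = [[-0.9, -0.73], [-0.7, -0.57], [-0.33, -0.27]] + [[-0.04,0.05],[-0.19,0.23],[0.52,-0.64]]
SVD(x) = [[-0.76, -0.08], [-0.59, -0.34], [-0.28, 0.94]] @ diag([1.5306519405831567, 0.8803434765982066]) @ [[0.77, 0.63], [0.63, -0.77]]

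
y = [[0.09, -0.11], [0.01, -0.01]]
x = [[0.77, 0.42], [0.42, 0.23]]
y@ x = [[0.02, 0.01], [0.0, 0.0]]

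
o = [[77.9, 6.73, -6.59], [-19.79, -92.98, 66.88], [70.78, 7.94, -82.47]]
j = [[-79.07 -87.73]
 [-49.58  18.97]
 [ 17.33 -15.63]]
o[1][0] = -19.79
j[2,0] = 17.33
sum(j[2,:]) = 1.6999999999999975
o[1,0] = -19.79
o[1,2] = 66.88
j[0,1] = -87.73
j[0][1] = -87.73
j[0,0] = -79.07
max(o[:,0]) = 77.9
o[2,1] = 7.94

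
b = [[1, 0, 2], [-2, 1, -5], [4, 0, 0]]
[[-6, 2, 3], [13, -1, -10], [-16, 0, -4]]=b @ [[-4, 0, -1], [0, 4, -2], [-1, 1, 2]]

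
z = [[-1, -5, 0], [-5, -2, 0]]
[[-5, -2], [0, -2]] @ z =[[15, 29, 0], [10, 4, 0]]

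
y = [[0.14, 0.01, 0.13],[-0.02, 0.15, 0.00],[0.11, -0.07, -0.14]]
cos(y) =[[0.98, 0.0, 0.00], [0.00, 0.99, 0.00], [-0.00, -0.0, 0.98]]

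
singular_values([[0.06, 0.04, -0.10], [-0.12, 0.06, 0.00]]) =[0.15, 0.11]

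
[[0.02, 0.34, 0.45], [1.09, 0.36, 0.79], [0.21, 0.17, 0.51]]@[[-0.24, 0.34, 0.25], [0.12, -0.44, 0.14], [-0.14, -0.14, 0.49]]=[[-0.03, -0.21, 0.27], [-0.33, 0.1, 0.71], [-0.10, -0.07, 0.33]]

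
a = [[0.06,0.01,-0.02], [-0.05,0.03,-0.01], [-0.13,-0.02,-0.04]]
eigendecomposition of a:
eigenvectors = [[0.14, 0.58, 0.29], [0.18, -0.58, -0.93], [0.97, -0.58, -0.22]]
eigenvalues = [-0.06, 0.07, 0.04]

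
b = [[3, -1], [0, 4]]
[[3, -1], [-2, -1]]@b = [[9, -7], [-6, -2]]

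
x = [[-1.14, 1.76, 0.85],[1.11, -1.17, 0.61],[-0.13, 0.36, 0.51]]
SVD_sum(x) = [[-1.28, 1.76, 0.37], [0.86, -1.18, -0.25], [-0.26, 0.36, 0.07]] + [[0.14, 0.0, 0.48], [0.25, 0.01, 0.85], [0.13, 0.0, 0.44]] + [[-0.0, -0.0, 0.0], [-0.00, -0.0, 0.0], [0.00, 0.00, -0.0]]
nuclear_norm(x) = 3.81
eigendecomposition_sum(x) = [[-1.21, 1.54, 0.03], [1.05, -1.34, -0.03], [-0.18, 0.22, 0.0]] + [[-0.00,-0.0,0.0], [-0.0,-0.00,0.00], [0.00,0.00,-0.0]] + [[0.07, 0.22, 0.82], [0.06, 0.17, 0.63], [0.05, 0.14, 0.51]]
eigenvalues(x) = [-2.55, -0.0, 0.75]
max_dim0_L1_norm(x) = 3.29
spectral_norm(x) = 2.69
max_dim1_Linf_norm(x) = 1.76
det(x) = 0.01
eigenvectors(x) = [[0.75,-0.76,0.71], [-0.65,-0.6,0.55], [0.11,0.23,0.44]]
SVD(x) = [[-0.82, -0.45, -0.35],[0.55, -0.8, -0.26],[-0.17, -0.41, 0.9]] @ diag([2.691408413060584, 1.120588214767234, 0.0016754197935408455]) @ [[0.58, -0.80, -0.17], [-0.28, -0.01, -0.96], [0.76, 0.6, -0.23]]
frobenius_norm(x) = 2.92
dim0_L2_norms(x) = [1.6, 2.14, 1.16]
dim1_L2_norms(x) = [2.26, 1.72, 0.64]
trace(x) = -1.80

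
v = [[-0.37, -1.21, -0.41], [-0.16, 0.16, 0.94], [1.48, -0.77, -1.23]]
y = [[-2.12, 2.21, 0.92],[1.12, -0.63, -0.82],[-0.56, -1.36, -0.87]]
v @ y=[[-0.34, 0.50, 1.01],[-0.01, -1.73, -1.1],[-3.31, 5.43, 3.06]]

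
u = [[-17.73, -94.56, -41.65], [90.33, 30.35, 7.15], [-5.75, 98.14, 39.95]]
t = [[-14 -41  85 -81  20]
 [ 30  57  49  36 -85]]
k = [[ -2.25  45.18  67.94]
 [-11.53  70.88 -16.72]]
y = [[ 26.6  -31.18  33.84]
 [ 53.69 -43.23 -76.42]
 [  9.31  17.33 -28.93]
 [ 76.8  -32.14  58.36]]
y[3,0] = 76.8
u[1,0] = 90.33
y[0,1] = -31.18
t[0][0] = -14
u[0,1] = -94.56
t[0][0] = -14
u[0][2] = -41.65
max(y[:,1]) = 17.33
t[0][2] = 85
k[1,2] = -16.72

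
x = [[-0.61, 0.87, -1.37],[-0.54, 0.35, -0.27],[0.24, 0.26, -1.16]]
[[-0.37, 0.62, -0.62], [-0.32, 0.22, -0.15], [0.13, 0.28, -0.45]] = x@ [[0.58, -0.02, 0.0], [-0.02, 0.48, -0.14], [0.00, -0.14, 0.36]]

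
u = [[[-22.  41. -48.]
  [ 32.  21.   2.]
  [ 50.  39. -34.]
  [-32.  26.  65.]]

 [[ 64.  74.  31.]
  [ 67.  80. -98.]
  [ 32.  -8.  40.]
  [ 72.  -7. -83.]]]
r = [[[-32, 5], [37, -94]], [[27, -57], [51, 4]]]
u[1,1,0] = 67.0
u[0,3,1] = 26.0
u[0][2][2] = -34.0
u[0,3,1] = 26.0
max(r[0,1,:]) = 37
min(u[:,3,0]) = -32.0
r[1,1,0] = 51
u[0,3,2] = 65.0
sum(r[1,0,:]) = -30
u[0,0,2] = -48.0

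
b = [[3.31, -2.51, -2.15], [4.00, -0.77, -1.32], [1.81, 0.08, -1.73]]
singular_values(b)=[6.56, 1.54, 1.02]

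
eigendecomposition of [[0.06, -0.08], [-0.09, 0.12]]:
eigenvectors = [[-0.8, 0.55], [-0.6, -0.83]]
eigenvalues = [0.0, 0.18]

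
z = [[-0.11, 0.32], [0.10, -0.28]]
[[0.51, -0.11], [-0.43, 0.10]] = z@ [[4.65, -0.43], [3.20, -0.5]]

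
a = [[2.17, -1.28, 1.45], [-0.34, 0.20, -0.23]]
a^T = [[2.17, -0.34], [-1.28, 0.20], [1.45, -0.23]]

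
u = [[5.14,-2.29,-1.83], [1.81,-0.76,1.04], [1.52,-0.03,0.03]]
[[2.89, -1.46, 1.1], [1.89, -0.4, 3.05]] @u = [[13.88, -5.54, -6.77],[13.63, -4.12, -3.78]]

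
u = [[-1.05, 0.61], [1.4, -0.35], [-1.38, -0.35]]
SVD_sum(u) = [[-1.12, 0.16], [1.42, -0.21], [-1.3, 0.19]] + [[0.07, 0.45], [-0.02, -0.14], [-0.08, -0.54]]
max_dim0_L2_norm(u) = 2.23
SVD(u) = [[-0.50, -0.63], [0.64, 0.20], [-0.58, 0.75]] @ diag([2.249719790730247, 0.7230220350699229]) @ [[0.99, -0.14], [-0.14, -0.99]]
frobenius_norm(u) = 2.36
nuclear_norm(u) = 2.97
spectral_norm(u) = 2.25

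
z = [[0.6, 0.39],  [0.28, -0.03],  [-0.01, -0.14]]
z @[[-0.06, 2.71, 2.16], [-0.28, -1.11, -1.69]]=[[-0.15,1.19,0.64], [-0.01,0.79,0.66], [0.04,0.13,0.22]]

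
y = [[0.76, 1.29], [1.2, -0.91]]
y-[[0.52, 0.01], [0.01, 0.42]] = [[0.24,1.28], [1.19,-1.33]]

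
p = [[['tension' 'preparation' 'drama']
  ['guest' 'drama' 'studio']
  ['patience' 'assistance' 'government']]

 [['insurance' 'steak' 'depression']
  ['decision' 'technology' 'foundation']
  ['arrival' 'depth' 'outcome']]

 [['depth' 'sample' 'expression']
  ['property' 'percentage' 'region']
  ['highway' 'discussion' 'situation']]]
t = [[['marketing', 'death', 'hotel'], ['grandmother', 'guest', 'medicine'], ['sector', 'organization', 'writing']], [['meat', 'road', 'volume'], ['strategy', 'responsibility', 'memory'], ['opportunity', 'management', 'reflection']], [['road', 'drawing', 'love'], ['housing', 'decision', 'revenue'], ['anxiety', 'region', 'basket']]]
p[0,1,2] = 'studio'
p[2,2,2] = 'situation'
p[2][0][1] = 'sample'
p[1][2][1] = 'depth'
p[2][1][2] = 'region'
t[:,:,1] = [['death', 'guest', 'organization'], ['road', 'responsibility', 'management'], ['drawing', 'decision', 'region']]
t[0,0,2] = 'hotel'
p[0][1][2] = 'studio'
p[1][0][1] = 'steak'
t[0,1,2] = 'medicine'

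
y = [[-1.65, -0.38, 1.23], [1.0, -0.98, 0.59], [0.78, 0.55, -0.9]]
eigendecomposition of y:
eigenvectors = [[(0.32+0j), (0.71+0j), (0.71-0j)],[(0.68+0j), (-0.6-0.24j), -0.60+0.24j],[(0.66+0j), (-0.27+0.07j), -0.27-0.07j]]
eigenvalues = [(0.05+0j), (-1.79+0.25j), (-1.79-0.25j)]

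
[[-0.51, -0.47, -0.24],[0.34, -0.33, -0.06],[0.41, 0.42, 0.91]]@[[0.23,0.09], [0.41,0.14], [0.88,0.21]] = [[-0.52, -0.16], [-0.11, -0.03], [1.07, 0.29]]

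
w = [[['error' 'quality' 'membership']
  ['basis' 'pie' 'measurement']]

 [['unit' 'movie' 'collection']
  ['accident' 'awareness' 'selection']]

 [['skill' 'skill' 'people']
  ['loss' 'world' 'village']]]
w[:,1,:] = [['basis', 'pie', 'measurement'], ['accident', 'awareness', 'selection'], ['loss', 'world', 'village']]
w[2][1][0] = 'loss'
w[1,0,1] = 'movie'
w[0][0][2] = 'membership'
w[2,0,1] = 'skill'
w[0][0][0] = 'error'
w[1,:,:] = [['unit', 'movie', 'collection'], ['accident', 'awareness', 'selection']]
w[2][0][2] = 'people'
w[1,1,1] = 'awareness'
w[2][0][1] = 'skill'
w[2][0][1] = 'skill'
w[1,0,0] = 'unit'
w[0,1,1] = 'pie'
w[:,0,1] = ['quality', 'movie', 'skill']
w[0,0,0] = 'error'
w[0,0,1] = 'quality'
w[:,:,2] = [['membership', 'measurement'], ['collection', 'selection'], ['people', 'village']]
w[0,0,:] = ['error', 'quality', 'membership']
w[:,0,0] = ['error', 'unit', 'skill']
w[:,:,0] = [['error', 'basis'], ['unit', 'accident'], ['skill', 'loss']]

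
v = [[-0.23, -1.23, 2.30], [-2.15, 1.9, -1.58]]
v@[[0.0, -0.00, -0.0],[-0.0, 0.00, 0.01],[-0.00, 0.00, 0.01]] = [[0.00, 0.00, 0.01], [0.00, 0.00, 0.0]]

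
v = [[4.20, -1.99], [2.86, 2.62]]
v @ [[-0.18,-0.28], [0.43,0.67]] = [[-1.61, -2.51], [0.61, 0.95]]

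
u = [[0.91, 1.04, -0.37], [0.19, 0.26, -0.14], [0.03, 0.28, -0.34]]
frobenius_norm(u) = 1.54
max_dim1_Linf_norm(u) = 1.04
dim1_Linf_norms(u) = [1.04, 0.26, 0.34]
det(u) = 0.00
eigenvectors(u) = [[-0.98,  -0.55,  0.12], [-0.21,  0.66,  0.21], [-0.06,  0.5,  0.97]]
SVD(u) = [[-0.95,0.25,0.19], [-0.23,-0.13,-0.96], [-0.22,-0.96,0.18]] @ diag([1.5064023808320381, 0.3091030676904801, 0.0026759237473049716]) @ [[-0.61, -0.74, 0.3], [0.57, -0.13, 0.81], [-0.56, 0.67, 0.50]]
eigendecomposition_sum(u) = [[0.91, 1.01, -0.33], [0.20, 0.22, -0.07], [0.06, 0.06, -0.02]] + [[-0.0, 0.00, -0.00], [0.0, -0.0, 0.00], [0.00, -0.00, 0.0]] + [[-0.00, 0.03, -0.04], [-0.01, 0.05, -0.07], [-0.03, 0.22, -0.32]]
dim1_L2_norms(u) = [1.43, 0.35, 0.44]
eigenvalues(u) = [1.11, -0.0, -0.28]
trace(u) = 0.83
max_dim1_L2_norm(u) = 1.43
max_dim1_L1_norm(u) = 2.32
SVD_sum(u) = [[0.87, 1.05, -0.43], [0.21, 0.26, -0.11], [0.20, 0.24, -0.10]] + [[0.04, -0.01, 0.06], [-0.02, 0.01, -0.03], [-0.17, 0.04, -0.24]] + [[-0.0, 0.0, 0.0], [0.00, -0.00, -0.00], [-0.0, 0.0, 0.0]]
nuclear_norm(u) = 1.82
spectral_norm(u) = 1.51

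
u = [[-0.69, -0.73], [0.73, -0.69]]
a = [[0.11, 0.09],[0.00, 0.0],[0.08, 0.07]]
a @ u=[[-0.01, -0.14], [0.0, 0.0], [-0.00, -0.11]]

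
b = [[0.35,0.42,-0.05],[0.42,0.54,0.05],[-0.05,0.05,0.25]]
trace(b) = 1.14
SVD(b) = [[-0.62,0.22,0.75], [-0.78,-0.16,-0.6], [-0.01,-0.96,0.27]] @ diag([0.8757093892417198, 0.26927353392162817, 0.004982923163347912]) @ [[-0.62, -0.78, -0.01], [0.22, -0.16, -0.96], [-0.75, 0.60, -0.27]]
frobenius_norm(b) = 0.92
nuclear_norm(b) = 1.15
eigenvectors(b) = [[-0.62, -0.75, -0.22], [-0.78, 0.60, 0.16], [-0.01, -0.27, 0.96]]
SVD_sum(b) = [[0.34, 0.43, 0.01], [0.43, 0.54, 0.01], [0.01, 0.01, 0.00]] + [[0.01, -0.01, -0.06],  [-0.01, 0.01, 0.04],  [-0.06, 0.04, 0.25]] + [[-0.00, 0.00, -0.00], [0.00, -0.0, 0.0], [-0.00, 0.00, -0.0]]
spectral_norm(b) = 0.88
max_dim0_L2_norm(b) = 0.69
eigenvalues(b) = [0.88, -0.0, 0.27]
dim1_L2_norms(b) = [0.55, 0.69, 0.26]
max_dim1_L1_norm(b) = 1.01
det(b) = -0.00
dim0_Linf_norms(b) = [0.42, 0.54, 0.25]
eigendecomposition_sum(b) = [[0.34, 0.43, 0.01], [0.43, 0.54, 0.01], [0.01, 0.01, 0.0]] + [[-0.0, 0.0, -0.00], [0.0, -0.0, 0.0], [-0.0, 0.00, -0.00]] + [[0.01, -0.01, -0.06], [-0.01, 0.01, 0.04], [-0.06, 0.04, 0.25]]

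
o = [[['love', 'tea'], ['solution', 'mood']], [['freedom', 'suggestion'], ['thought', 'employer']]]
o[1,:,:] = [['freedom', 'suggestion'], ['thought', 'employer']]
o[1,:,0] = ['freedom', 'thought']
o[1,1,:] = ['thought', 'employer']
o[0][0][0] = 'love'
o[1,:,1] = ['suggestion', 'employer']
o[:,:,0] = [['love', 'solution'], ['freedom', 'thought']]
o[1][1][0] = 'thought'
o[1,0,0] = 'freedom'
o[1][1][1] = 'employer'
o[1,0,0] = 'freedom'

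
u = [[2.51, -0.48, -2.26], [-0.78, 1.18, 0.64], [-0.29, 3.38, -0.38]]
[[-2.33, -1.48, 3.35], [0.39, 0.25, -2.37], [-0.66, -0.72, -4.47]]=u@[[-1.28, -0.17, 0.66], [-0.34, -0.17, -1.32], [-0.32, 0.50, -0.47]]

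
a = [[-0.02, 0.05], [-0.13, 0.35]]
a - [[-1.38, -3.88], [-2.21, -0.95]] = [[1.36, 3.93], [2.08, 1.30]]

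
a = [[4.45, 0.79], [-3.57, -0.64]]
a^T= [[4.45, -3.57], [0.79, -0.64]]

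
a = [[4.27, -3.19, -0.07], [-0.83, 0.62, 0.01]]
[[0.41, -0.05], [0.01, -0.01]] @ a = [[1.79, -1.34, -0.03],[0.05, -0.04, -0.0]]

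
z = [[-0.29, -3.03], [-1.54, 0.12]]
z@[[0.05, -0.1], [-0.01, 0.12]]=[[0.02, -0.33], [-0.08, 0.17]]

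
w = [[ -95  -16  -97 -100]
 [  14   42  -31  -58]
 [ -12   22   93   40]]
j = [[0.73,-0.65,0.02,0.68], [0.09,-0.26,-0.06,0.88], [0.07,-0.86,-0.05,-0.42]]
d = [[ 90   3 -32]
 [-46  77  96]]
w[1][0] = 14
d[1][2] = 96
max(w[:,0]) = 14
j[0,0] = 0.726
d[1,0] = -46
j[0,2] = 0.022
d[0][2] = -32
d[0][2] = -32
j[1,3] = 0.882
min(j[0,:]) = -0.653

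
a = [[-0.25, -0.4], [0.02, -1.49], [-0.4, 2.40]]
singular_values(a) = [2.87, 0.35]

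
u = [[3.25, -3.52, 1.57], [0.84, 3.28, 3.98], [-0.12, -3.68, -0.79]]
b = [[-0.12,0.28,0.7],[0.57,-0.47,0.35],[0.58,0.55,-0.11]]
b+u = [[3.13, -3.24, 2.27], [1.41, 2.81, 4.33], [0.46, -3.13, -0.9]]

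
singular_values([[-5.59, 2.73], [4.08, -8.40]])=[10.71, 3.34]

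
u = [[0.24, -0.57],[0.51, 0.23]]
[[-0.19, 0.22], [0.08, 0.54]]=u @ [[0.01,1.04], [0.34,0.06]]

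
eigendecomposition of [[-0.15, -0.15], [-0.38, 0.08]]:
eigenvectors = [[-0.71, 0.37], [-0.71, -0.93]]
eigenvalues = [-0.3, 0.23]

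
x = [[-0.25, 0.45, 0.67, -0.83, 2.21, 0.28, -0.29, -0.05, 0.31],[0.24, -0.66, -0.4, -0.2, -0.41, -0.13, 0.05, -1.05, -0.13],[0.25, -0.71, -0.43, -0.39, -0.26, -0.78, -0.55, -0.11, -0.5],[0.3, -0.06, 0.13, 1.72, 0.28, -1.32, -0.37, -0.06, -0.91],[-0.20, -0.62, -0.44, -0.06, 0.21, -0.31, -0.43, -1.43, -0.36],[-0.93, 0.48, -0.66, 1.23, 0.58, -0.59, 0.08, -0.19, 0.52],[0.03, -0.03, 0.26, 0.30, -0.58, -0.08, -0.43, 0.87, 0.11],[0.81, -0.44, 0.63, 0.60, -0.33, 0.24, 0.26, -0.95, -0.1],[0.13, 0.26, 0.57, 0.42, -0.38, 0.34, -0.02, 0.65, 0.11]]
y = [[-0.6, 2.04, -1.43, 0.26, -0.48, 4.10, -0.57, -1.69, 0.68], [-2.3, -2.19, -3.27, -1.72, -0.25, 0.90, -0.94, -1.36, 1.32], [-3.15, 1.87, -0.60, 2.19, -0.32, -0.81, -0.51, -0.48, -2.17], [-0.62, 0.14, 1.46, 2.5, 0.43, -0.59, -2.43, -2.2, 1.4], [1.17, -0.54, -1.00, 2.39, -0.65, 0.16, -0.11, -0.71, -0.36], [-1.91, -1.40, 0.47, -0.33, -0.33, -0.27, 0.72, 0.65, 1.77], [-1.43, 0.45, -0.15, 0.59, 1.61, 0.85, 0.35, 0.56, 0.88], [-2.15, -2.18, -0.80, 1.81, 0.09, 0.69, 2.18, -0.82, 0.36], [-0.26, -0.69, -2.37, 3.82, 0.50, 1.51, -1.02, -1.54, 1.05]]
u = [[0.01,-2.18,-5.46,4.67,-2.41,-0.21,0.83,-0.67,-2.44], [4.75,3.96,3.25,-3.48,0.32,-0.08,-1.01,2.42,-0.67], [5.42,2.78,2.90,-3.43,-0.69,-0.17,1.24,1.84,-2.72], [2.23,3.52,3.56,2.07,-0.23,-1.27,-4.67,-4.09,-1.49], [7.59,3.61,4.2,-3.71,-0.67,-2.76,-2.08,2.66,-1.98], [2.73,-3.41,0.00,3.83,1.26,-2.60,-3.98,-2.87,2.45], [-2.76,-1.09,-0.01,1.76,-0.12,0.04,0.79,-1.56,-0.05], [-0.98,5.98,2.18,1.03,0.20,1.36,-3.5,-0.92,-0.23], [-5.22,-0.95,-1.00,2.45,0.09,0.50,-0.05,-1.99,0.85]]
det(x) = -0.00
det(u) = -2.46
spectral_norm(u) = 18.35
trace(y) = -1.23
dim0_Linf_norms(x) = [0.93, 0.71, 0.67, 1.72, 2.21, 1.32, 0.55, 1.43, 0.91]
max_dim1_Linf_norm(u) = 7.59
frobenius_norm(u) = 24.39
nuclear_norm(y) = 34.06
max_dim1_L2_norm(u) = 11.2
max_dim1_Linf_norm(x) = 2.21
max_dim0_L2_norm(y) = 6.17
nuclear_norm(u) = 50.73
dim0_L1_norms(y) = [13.59, 11.5, 11.55, 15.61, 4.66, 9.88, 8.83, 10.01, 9.99]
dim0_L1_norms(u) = [31.69, 27.48, 22.56, 26.43, 5.99, 8.99, 18.15, 19.02, 12.88]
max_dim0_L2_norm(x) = 2.48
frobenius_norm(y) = 13.30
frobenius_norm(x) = 5.40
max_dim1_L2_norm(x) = 2.56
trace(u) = 6.39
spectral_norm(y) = 7.88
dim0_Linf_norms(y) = [3.15, 2.19, 3.27, 3.82, 1.61, 4.1, 2.43, 2.2, 2.17]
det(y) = -855.22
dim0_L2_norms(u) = [12.56, 10.15, 9.21, 9.41, 2.92, 4.26, 7.62, 7.0, 5.17]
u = x @ y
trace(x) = -1.27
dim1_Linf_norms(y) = [4.1, 3.27, 3.15, 2.5, 2.39, 1.91, 1.61, 2.18, 3.82]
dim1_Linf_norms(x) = [2.21, 1.05, 0.78, 1.72, 1.43, 1.23, 0.87, 0.95, 0.65]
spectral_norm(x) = 3.05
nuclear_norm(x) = 12.69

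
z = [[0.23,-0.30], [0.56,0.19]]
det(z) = 0.21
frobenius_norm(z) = 0.70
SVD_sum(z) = [[0.18, 0.03], [0.58, 0.09]] + [[0.05,  -0.33], [-0.02,  0.1]]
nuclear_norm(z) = 0.96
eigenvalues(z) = [(0.21+0.41j), (0.21-0.41j)]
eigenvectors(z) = [[(0.03+0.59j),0.03-0.59j], [(0.81+0j),0.81-0.00j]]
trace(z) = 0.42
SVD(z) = [[-0.30, -0.95], [-0.95, 0.30]] @ diag([0.6100689089398751, 0.3470099801805569]) @ [[-0.99, -0.15], [-0.15, 0.99]]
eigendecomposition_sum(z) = [[0.12+0.20j, (-0.15+0.08j)], [(0.28-0.14j), (0.1+0.21j)]] + [[0.12-0.20j, -0.15-0.08j], [0.28+0.14j, 0.10-0.21j]]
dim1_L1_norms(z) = [0.53, 0.75]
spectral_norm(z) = 0.61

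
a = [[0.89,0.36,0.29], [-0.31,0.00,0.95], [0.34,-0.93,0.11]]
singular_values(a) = [1.0, 1.0, 1.0]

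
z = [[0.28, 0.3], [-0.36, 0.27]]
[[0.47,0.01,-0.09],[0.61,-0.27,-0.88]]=z@[[-0.31, 0.47, 1.31], [1.85, -0.39, -1.53]]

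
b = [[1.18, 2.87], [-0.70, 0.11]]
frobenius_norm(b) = 3.18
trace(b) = 1.29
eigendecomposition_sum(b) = [[0.59+0.52j, 1.44-0.71j], [-0.35+0.17j, (0.05+0.79j)]] + [[0.59-0.52j, 1.44+0.71j], [(-0.35-0.17j), (0.05-0.79j)]]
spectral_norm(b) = 3.11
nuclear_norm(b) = 3.80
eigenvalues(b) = [(0.65+1.31j), (0.65-1.31j)]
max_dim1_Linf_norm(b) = 2.87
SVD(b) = [[1.00, -0.06], [-0.06, -1.00]] @ diag([3.1076908056871764, 0.6882280554056168]) @ [[0.39,0.92], [0.92,-0.39]]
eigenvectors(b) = [[0.90+0.00j, 0.90-0.00j],[(-0.17+0.41j), -0.17-0.41j]]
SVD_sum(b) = [[1.22, 2.85], [-0.07, -0.16]] + [[-0.04, 0.02], [-0.63, 0.27]]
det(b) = 2.14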